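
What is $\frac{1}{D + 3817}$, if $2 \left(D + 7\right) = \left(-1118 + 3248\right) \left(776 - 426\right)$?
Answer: $\frac{1}{376560} \approx 2.6556 \cdot 10^{-6}$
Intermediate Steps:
$D = 372743$ ($D = -7 + \frac{\left(-1118 + 3248\right) \left(776 - 426\right)}{2} = -7 + \frac{2130 \cdot 350}{2} = -7 + \frac{1}{2} \cdot 745500 = -7 + 372750 = 372743$)
$\frac{1}{D + 3817} = \frac{1}{372743 + 3817} = \frac{1}{376560}$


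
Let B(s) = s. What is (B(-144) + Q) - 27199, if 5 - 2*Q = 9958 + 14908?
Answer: -79547/2 ≈ -39774.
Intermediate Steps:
Q = -24861/2 (Q = 5/2 - (9958 + 14908)/2 = 5/2 - 1/2*24866 = 5/2 - 12433 = -24861/2 ≈ -12431.)
(B(-144) + Q) - 27199 = (-144 - 24861/2) - 27199 = -25149/2 - 27199 = -79547/2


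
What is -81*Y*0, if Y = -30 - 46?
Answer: 0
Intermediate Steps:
Y = -76
-81*Y*0 = -81*(-76)*0 = 6156*0 = 0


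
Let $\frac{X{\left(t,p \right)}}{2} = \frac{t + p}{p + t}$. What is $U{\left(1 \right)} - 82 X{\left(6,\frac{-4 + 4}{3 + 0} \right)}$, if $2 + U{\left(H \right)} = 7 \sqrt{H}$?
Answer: $-159$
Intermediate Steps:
$U{\left(H \right)} = -2 + 7 \sqrt{H}$
$X{\left(t,p \right)} = 2$ ($X{\left(t,p \right)} = 2 \frac{t + p}{p + t} = 2 \frac{p + t}{p + t} = 2 \cdot 1 = 2$)
$U{\left(1 \right)} - 82 X{\left(6,\frac{-4 + 4}{3 + 0} \right)} = \left(-2 + 7 \sqrt{1}\right) - 164 = \left(-2 + 7 \cdot 1\right) - 164 = \left(-2 + 7\right) - 164 = 5 - 164 = -159$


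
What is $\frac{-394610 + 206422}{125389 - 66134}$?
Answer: $- \frac{26884}{8465} \approx -3.1759$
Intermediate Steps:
$\frac{-394610 + 206422}{125389 - 66134} = - \frac{188188}{59255} = \left(-188188\right) \frac{1}{59255} = - \frac{26884}{8465}$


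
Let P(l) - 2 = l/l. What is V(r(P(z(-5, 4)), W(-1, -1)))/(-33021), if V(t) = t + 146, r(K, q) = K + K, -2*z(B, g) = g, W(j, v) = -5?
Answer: -152/33021 ≈ -0.0046031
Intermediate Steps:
z(B, g) = -g/2
P(l) = 3 (P(l) = 2 + l/l = 2 + 1 = 3)
r(K, q) = 2*K
V(t) = 146 + t
V(r(P(z(-5, 4)), W(-1, -1)))/(-33021) = (146 + 2*3)/(-33021) = (146 + 6)*(-1/33021) = 152*(-1/33021) = -152/33021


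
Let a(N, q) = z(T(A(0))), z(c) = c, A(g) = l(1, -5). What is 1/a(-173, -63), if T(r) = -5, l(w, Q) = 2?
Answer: -1/5 ≈ -0.20000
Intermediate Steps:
A(g) = 2
a(N, q) = -5
1/a(-173, -63) = 1/(-5) = -1/5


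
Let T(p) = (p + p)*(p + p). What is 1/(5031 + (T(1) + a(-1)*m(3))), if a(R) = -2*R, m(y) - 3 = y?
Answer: 1/5047 ≈ 0.00019814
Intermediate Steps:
m(y) = 3 + y
T(p) = 4*p² (T(p) = (2*p)*(2*p) = 4*p²)
1/(5031 + (T(1) + a(-1)*m(3))) = 1/(5031 + (4*1² + (-2*(-1))*(3 + 3))) = 1/(5031 + (4*1 + 2*6)) = 1/(5031 + (4 + 12)) = 1/(5031 + 16) = 1/5047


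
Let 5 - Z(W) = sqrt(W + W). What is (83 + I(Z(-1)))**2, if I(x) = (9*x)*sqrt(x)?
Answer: (83 + 9*(5 - I*sqrt(2))**(3/2))**2 ≈ 30789.0 - 15472.0*I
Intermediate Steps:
Z(W) = 5 - sqrt(2)*sqrt(W) (Z(W) = 5 - sqrt(W + W) = 5 - sqrt(2*W) = 5 - sqrt(2)*sqrt(W))
I(x) = 9*x**(3/2)
(83 + I(Z(-1)))**2 = (83 + 9*(5 - sqrt(2)*sqrt(-1))**(3/2))**2 = (83 + 9*(5 - sqrt(2)*I)**(3/2))**2 = (83 + 9*(5 - I*sqrt(2))**(3/2))**2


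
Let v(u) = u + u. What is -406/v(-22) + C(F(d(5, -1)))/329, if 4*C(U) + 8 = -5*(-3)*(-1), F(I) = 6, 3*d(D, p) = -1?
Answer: 133321/14476 ≈ 9.2098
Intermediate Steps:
d(D, p) = -1/3 (d(D, p) = (1/3)*(-1) = -1/3)
C(U) = -23/4 (C(U) = -2 + (-5*(-3)*(-1))/4 = -2 + (15*(-1))/4 = -2 + (1/4)*(-15) = -2 - 15/4 = -23/4)
v(u) = 2*u
-406/v(-22) + C(F(d(5, -1)))/329 = -406/(2*(-22)) - 23/4/329 = -406/(-44) - 23/4*1/329 = -406*(-1/44) - 23/1316 = 203/22 - 23/1316 = 133321/14476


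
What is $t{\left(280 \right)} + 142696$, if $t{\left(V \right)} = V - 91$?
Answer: $142885$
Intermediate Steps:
$t{\left(V \right)} = -91 + V$
$t{\left(280 \right)} + 142696 = \left(-91 + 280\right) + 142696 = 189 + 142696 = 142885$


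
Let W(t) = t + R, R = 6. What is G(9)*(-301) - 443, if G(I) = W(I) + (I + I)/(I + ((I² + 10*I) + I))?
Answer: -14960/3 ≈ -4986.7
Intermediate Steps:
W(t) = 6 + t (W(t) = t + 6 = 6 + t)
G(I) = 6 + I + 2*I/(I² + 12*I) (G(I) = (6 + I) + (I + I)/(I + ((I² + 10*I) + I)) = (6 + I) + (2*I)/(I + (I² + 11*I)) = (6 + I) + (2*I)/(I² + 12*I) = (6 + I) + 2*I/(I² + 12*I) = 6 + I + 2*I/(I² + 12*I))
G(9)*(-301) - 443 = ((74 + 9² + 18*9)/(12 + 9))*(-301) - 443 = ((74 + 81 + 162)/21)*(-301) - 443 = ((1/21)*317)*(-301) - 443 = (317/21)*(-301) - 443 = -13631/3 - 443 = -14960/3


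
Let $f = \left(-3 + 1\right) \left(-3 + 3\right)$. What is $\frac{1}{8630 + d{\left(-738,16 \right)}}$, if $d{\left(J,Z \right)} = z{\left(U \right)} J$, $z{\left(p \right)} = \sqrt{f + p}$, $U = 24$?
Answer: $\frac{4315}{30702722} + \frac{369 \sqrt{6}}{15351361} \approx 0.00019942$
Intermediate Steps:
$f = 0$ ($f = \left(-2\right) 0 = 0$)
$z{\left(p \right)} = \sqrt{p}$ ($z{\left(p \right)} = \sqrt{0 + p} = \sqrt{p}$)
$d{\left(J,Z \right)} = 2 J \sqrt{6}$ ($d{\left(J,Z \right)} = \sqrt{24} J = 2 \sqrt{6} J = 2 J \sqrt{6}$)
$\frac{1}{8630 + d{\left(-738,16 \right)}} = \frac{1}{8630 + 2 \left(-738\right) \sqrt{6}} = \frac{1}{8630 - 1476 \sqrt{6}}$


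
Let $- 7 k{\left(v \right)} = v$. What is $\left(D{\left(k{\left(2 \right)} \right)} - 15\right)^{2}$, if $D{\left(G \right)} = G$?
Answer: $\frac{11449}{49} \approx 233.65$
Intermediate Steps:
$k{\left(v \right)} = - \frac{v}{7}$
$\left(D{\left(k{\left(2 \right)} \right)} - 15\right)^{2} = \left(\left(- \frac{1}{7}\right) 2 - 15\right)^{2} = \left(- \frac{2}{7} - 15\right)^{2} = \left(- \frac{107}{7}\right)^{2} = \frac{11449}{49}$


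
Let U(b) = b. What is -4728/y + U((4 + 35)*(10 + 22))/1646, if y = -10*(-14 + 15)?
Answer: 1948692/4115 ≈ 473.56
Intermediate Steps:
y = -10 (y = -10*1 = -10)
-4728/y + U((4 + 35)*(10 + 22))/1646 = -4728/(-10) + ((4 + 35)*(10 + 22))/1646 = -4728*(-⅒) + (39*32)*(1/1646) = 2364/5 + 1248*(1/1646) = 2364/5 + 624/823 = 1948692/4115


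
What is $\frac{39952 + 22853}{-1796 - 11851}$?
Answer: $- \frac{20935}{4549} \approx -4.6021$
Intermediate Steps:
$\frac{39952 + 22853}{-1796 - 11851} = \frac{62805}{-13647} = 62805 \left(- \frac{1}{13647}\right) = - \frac{20935}{4549}$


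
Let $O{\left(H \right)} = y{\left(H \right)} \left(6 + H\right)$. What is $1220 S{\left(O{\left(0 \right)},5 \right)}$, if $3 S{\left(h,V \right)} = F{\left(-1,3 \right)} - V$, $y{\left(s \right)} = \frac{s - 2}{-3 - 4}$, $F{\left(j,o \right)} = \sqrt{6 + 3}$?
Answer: $- \frac{2440}{3} \approx -813.33$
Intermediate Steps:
$F{\left(j,o \right)} = 3$ ($F{\left(j,o \right)} = \sqrt{9} = 3$)
$y{\left(s \right)} = \frac{2}{7} - \frac{s}{7}$ ($y{\left(s \right)} = \frac{-2 + s}{-7} = \left(-2 + s\right) \left(- \frac{1}{7}\right) = \frac{2}{7} - \frac{s}{7}$)
$O{\left(H \right)} = \left(6 + H\right) \left(\frac{2}{7} - \frac{H}{7}\right)$ ($O{\left(H \right)} = \left(\frac{2}{7} - \frac{H}{7}\right) \left(6 + H\right) = \left(6 + H\right) \left(\frac{2}{7} - \frac{H}{7}\right)$)
$S{\left(h,V \right)} = 1 - \frac{V}{3}$ ($S{\left(h,V \right)} = \frac{3 - V}{3} = 1 - \frac{V}{3}$)
$1220 S{\left(O{\left(0 \right)},5 \right)} = 1220 \left(1 - \frac{5}{3}\right) = 1220 \left(- \frac{2}{3}\right) = - \frac{2440}{3}$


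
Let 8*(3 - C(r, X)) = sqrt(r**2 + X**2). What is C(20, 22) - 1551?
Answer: -1548 - sqrt(221)/4 ≈ -1551.7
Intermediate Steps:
C(r, X) = 3 - sqrt(X**2 + r**2)/8 (C(r, X) = 3 - sqrt(r**2 + X**2)/8 = 3 - sqrt(X**2 + r**2)/8)
C(20, 22) - 1551 = (3 - sqrt(22**2 + 20**2)/8) - 1551 = (3 - sqrt(484 + 400)/8) - 1551 = (3 - sqrt(221)/4) - 1551 = -1548 - sqrt(221)/4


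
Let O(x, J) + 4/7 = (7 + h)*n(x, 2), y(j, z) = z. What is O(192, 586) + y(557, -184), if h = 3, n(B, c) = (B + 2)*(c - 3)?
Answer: -14872/7 ≈ -2124.6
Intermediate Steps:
n(B, c) = (-3 + c)*(2 + B) (n(B, c) = (2 + B)*(-3 + c) = (-3 + c)*(2 + B))
O(x, J) = -144/7 - 10*x (O(x, J) = -4/7 + (7 + 3)*(-6 - 3*x + 2*2 + x*2) = -4/7 + 10*(-6 - 3*x + 4 + 2*x) = -4/7 + 10*(-2 - x) = -4/7 + (-20 - 10*x) = -144/7 - 10*x)
O(192, 586) + y(557, -184) = (-144/7 - 10*192) - 184 = (-144/7 - 1920) - 184 = -13584/7 - 184 = -14872/7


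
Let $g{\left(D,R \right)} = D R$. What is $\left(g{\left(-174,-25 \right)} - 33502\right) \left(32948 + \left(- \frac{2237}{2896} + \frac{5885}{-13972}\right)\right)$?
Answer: $- \frac{607237857307786}{632233} \approx -9.6046 \cdot 10^{8}$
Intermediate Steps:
$\left(g{\left(-174,-25 \right)} - 33502\right) \left(32948 + \left(- \frac{2237}{2896} + \frac{5885}{-13972}\right)\right) = \left(\left(-174\right) \left(-25\right) - 33502\right) \left(32948 + \left(- \frac{2237}{2896} + \frac{5885}{-13972}\right)\right) = \left(4350 - 33502\right) \left(32948 + \left(\left(-2237\right) \frac{1}{2896} + 5885 \left(- \frac{1}{13972}\right)\right)\right) = - 29152 \left(32948 - \frac{12074581}{10115728}\right) = \left(-29152\right) \frac{333280931563}{10115728} = - \frac{607237857307786}{632233}$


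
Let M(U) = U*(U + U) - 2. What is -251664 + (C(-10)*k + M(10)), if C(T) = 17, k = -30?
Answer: -251976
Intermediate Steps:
M(U) = -2 + 2*U² (M(U) = U*(2*U) - 2 = 2*U² - 2 = -2 + 2*U²)
-251664 + (C(-10)*k + M(10)) = -251664 + (17*(-30) + (-2 + 2*10²)) = -251664 + (-510 + (-2 + 2*100)) = -251664 + (-510 + (-2 + 200)) = -251664 + (-510 + 198) = -251664 - 312 = -251976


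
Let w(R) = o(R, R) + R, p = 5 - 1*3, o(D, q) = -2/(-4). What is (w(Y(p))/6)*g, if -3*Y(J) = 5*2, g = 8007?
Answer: -45373/12 ≈ -3781.1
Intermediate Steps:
o(D, q) = 1/2 (o(D, q) = -2*(-1/4) = 1/2)
p = 2 (p = 5 - 3 = 2)
Y(J) = -10/3 (Y(J) = -5*2/3 = -1/3*10 = -10/3)
w(R) = 1/2 + R
(w(Y(p))/6)*g = ((1/2 - 10/3)/6)*8007 = -17/6*1/6*8007 = -17/36*8007 = -45373/12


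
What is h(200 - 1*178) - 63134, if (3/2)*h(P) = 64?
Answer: -189274/3 ≈ -63091.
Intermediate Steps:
h(P) = 128/3 (h(P) = (2/3)*64 = 128/3)
h(200 - 1*178) - 63134 = 128/3 - 63134 = -189274/3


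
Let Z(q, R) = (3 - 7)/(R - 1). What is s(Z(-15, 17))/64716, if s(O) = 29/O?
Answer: -29/16179 ≈ -0.0017924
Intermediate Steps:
Z(q, R) = -4/(-1 + R)
s(Z(-15, 17))/64716 = (29/((-4/(-1 + 17))))/64716 = (29/((-4/16)))*(1/64716) = (29/((-4*1/16)))*(1/64716) = (29/(-¼))*(1/64716) = (29*(-4))*(1/64716) = -116*1/64716 = -29/16179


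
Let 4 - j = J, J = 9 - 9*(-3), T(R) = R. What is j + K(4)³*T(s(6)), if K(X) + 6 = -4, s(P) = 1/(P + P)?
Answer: -346/3 ≈ -115.33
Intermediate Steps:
s(P) = 1/(2*P)
K(X) = -10 (K(X) = -6 - 4 = -10)
J = 36 (J = 9 + 27 = 36)
j = -32 (j = 4 - 1*36 = 4 - 36 = -32)
j + K(4)³*T(s(6)) = -32 + (-10)³*((½)/6) = -32 - 500/6 = -32 - 1000*1/12 = -32 - 250/3 = -346/3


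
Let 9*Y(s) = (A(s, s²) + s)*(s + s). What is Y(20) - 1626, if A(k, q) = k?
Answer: -13034/9 ≈ -1448.2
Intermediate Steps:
Y(s) = 4*s²/9 (Y(s) = ((s + s)*(s + s))/9 = ((2*s)*(2*s))/9 = (4*s²)/9 = 4*s²/9)
Y(20) - 1626 = (4/9)*20² - 1626 = (4/9)*400 - 1626 = 1600/9 - 1626 = -13034/9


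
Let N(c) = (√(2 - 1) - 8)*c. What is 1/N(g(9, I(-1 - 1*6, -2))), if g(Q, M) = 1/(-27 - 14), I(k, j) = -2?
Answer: 41/7 ≈ 5.8571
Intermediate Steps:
g(Q, M) = -1/41 (g(Q, M) = 1/(-41) = -1/41)
N(c) = -7*c (N(c) = (√1 - 8)*c = (1 - 8)*c = -7*c)
1/N(g(9, I(-1 - 1*6, -2))) = 1/(-7*(-1/41)) = 1/(7/41) = 41/7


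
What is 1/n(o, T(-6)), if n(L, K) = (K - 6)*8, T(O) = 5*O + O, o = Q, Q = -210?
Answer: -1/336 ≈ -0.0029762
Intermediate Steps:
o = -210
T(O) = 6*O
n(L, K) = -48 + 8*K (n(L, K) = (-6 + K)*8 = -48 + 8*K)
1/n(o, T(-6)) = 1/(-48 + 8*(6*(-6))) = 1/(-48 + 8*(-36)) = 1/(-48 - 288) = 1/(-336) = -1/336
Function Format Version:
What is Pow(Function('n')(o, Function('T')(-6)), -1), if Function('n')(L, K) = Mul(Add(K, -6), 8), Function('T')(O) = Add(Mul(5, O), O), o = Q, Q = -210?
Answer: Rational(-1, 336) ≈ -0.0029762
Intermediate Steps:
o = -210
Function('T')(O) = Mul(6, O)
Function('n')(L, K) = Add(-48, Mul(8, K)) (Function('n')(L, K) = Mul(Add(-6, K), 8) = Add(-48, Mul(8, K)))
Pow(Function('n')(o, Function('T')(-6)), -1) = Pow(Add(-48, Mul(8, Mul(6, -6))), -1) = Pow(Add(-48, Mul(8, -36)), -1) = Pow(Add(-48, -288), -1) = Pow(-336, -1) = Rational(-1, 336)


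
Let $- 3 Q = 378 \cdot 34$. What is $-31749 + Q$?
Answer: $-36033$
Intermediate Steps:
$Q = -4284$ ($Q = - \frac{378 \cdot 34}{3} = \left(- \frac{1}{3}\right) 12852 = -4284$)
$-31749 + Q = -31749 - 4284 = -36033$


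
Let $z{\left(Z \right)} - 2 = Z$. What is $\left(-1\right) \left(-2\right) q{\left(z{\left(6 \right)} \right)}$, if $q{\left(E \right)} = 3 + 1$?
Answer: $8$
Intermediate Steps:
$z{\left(Z \right)} = 2 + Z$
$q{\left(E \right)} = 4$
$\left(-1\right) \left(-2\right) q{\left(z{\left(6 \right)} \right)} = \left(-1\right) \left(-2\right) 4 = 2 \cdot 4 = 8$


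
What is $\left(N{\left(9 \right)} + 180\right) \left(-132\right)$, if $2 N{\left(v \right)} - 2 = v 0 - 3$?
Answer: $-23694$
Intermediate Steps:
$N{\left(v \right)} = - \frac{1}{2}$ ($N{\left(v \right)} = 1 + \frac{v 0 - 3}{2} = 1 + \frac{0 - 3}{2} = 1 + \frac{1}{2} \left(-3\right) = 1 - \frac{3}{2} = - \frac{1}{2}$)
$\left(N{\left(9 \right)} + 180\right) \left(-132\right) = \left(- \frac{1}{2} + 180\right) \left(-132\right) = \frac{359}{2} \left(-132\right) = -23694$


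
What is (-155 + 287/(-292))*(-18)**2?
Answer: -3689307/73 ≈ -50538.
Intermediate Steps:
(-155 + 287/(-292))*(-18)**2 = (-155 + 287*(-1/292))*324 = (-155 - 287/292)*324 = -45547/292*324 = -3689307/73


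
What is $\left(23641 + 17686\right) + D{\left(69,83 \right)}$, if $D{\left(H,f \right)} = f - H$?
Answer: $41341$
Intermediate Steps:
$\left(23641 + 17686\right) + D{\left(69,83 \right)} = \left(23641 + 17686\right) + \left(83 - 69\right) = 41327 + \left(83 - 69\right) = 41327 + 14 = 41341$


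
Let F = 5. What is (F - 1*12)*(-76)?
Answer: 532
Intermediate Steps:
(F - 1*12)*(-76) = (5 - 1*12)*(-76) = (5 - 12)*(-76) = -7*(-76) = 532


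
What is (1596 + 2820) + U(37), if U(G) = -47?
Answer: 4369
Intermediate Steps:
(1596 + 2820) + U(37) = (1596 + 2820) - 47 = 4416 - 47 = 4369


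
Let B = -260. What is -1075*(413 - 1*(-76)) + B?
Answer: -525935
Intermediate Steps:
-1075*(413 - 1*(-76)) + B = -1075*(413 - 1*(-76)) - 260 = -1075*(413 + 76) - 260 = -1075*489 - 260 = -525675 - 260 = -525935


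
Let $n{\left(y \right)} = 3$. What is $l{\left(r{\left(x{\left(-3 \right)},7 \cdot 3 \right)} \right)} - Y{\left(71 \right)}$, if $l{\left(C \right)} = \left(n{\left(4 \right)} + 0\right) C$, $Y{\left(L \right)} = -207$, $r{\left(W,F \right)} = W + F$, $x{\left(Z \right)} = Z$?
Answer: $261$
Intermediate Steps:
$r{\left(W,F \right)} = F + W$
$l{\left(C \right)} = 3 C$ ($l{\left(C \right)} = \left(3 + 0\right) C = 3 C$)
$l{\left(r{\left(x{\left(-3 \right)},7 \cdot 3 \right)} \right)} - Y{\left(71 \right)} = 3 \left(7 \cdot 3 - 3\right) - -207 = 3 \left(21 - 3\right) + 207 = 3 \cdot 18 + 207 = 54 + 207 = 261$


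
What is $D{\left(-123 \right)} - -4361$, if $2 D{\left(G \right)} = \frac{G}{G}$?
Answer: $\frac{8723}{2} \approx 4361.5$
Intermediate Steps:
$D{\left(G \right)} = \frac{1}{2}$ ($D{\left(G \right)} = \frac{G \frac{1}{G}}{2} = \frac{1}{2} \cdot 1 = \frac{1}{2}$)
$D{\left(-123 \right)} - -4361 = \frac{1}{2} - -4361 = \frac{1}{2} + 4361 = \frac{8723}{2}$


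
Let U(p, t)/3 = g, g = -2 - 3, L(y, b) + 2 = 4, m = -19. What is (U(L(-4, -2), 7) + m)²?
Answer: 1156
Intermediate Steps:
L(y, b) = 2 (L(y, b) = -2 + 4 = 2)
g = -5
U(p, t) = -15 (U(p, t) = 3*(-5) = -15)
(U(L(-4, -2), 7) + m)² = (-15 - 19)² = (-34)² = 1156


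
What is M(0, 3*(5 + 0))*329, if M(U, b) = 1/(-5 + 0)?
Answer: -329/5 ≈ -65.800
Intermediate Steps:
M(U, b) = -1/5 (M(U, b) = 1/(-5) = -1/5)
M(0, 3*(5 + 0))*329 = -1/5*329 = -329/5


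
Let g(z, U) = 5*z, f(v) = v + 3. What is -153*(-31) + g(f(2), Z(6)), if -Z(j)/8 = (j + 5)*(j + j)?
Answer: 4768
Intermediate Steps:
Z(j) = -16*j*(5 + j) (Z(j) = -8*(j + 5)*(j + j) = -8*(5 + j)*2*j = -16*j*(5 + j))
f(v) = 3 + v
-153*(-31) + g(f(2), Z(6)) = -153*(-31) + 5*(3 + 2) = 4743 + 5*5 = 4743 + 25 = 4768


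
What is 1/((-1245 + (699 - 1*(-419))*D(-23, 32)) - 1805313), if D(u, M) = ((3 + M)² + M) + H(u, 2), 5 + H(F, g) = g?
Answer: -1/404586 ≈ -2.4717e-6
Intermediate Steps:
H(F, g) = -5 + g
D(u, M) = -3 + M + (3 + M)² (D(u, M) = ((3 + M)² + M) + (-5 + 2) = (M + (3 + M)²) - 3 = -3 + M + (3 + M)²)
1/((-1245 + (699 - 1*(-419))*D(-23, 32)) - 1805313) = 1/((-1245 + (699 - 1*(-419))*(-3 + 32 + (3 + 32)²)) - 1805313) = 1/((-1245 + (699 + 419)*(-3 + 32 + 35²)) - 1805313) = 1/((-1245 + 1118*(-3 + 32 + 1225)) - 1805313) = 1/((-1245 + 1118*1254) - 1805313) = 1/((-1245 + 1401972) - 1805313) = 1/(1400727 - 1805313) = 1/(-404586) = -1/404586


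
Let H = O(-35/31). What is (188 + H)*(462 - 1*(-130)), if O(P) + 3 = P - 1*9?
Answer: 3209232/31 ≈ 1.0352e+5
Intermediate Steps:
O(P) = -12 + P (O(P) = -3 + (P - 1*9) = -3 + (P - 9) = -3 + (-9 + P) = -12 + P)
H = -407/31 (H = -12 - 35/31 = -407/31 ≈ -13.129)
(188 + H)*(462 - 1*(-130)) = (188 - 407/31)*(462 - 1*(-130)) = 5421*(462 + 130)/31 = (5421/31)*592 = 3209232/31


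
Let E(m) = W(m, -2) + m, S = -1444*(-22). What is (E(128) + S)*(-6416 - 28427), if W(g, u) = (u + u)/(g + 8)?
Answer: -37785944309/34 ≈ -1.1114e+9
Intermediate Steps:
S = 31768
W(g, u) = 2*u/(8 + g) (W(g, u) = (2*u)/(8 + g) = 2*u/(8 + g))
E(m) = m - 4/(8 + m) (E(m) = 2*(-2)/(8 + m) + m = -4/(8 + m) + m = m - 4/(8 + m))
(E(128) + S)*(-6416 - 28427) = ((-4 + 128*(8 + 128))/(8 + 128) + 31768)*(-6416 - 28427) = ((-4 + 128*136)/136 + 31768)*(-34843) = ((-4 + 17408)/136 + 31768)*(-34843) = ((1/136)*17404 + 31768)*(-34843) = (4351/34 + 31768)*(-34843) = (1084463/34)*(-34843) = -37785944309/34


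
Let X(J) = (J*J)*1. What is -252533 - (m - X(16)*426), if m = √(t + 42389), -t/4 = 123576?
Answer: -143477 - I*√451915 ≈ -1.4348e+5 - 672.25*I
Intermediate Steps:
X(J) = J² (X(J) = J²*1 = J²)
t = -494304 (t = -4*123576 = -494304)
m = I*√451915 (m = √(-494304 + 42389) = √(-451915) = I*√451915 ≈ 672.25*I)
-252533 - (m - X(16)*426) = -252533 - (I*√451915 - 16²*426) = -252533 - (I*√451915 - 256*426) = -252533 - (I*√451915 - 1*109056) = -252533 - (I*√451915 - 109056) = -252533 - (-109056 + I*√451915) = -252533 + (109056 - I*√451915) = -143477 - I*√451915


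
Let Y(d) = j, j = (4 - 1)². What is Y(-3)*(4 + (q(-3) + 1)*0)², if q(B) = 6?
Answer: 144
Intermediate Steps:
j = 9 (j = 3² = 9)
Y(d) = 9
Y(-3)*(4 + (q(-3) + 1)*0)² = 9*(4 + (6 + 1)*0)² = 9*(4 + 7*0)² = 9*(4 + 0)² = 9*4² = 9*16 = 144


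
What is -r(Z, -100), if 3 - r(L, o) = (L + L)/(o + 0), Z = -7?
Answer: -143/50 ≈ -2.8600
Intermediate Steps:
r(L, o) = 3 - 2*L/o (r(L, o) = 3 - (L + L)/(o + 0) = 3 - 2*L/o)
-r(Z, -100) = -(3 - 2*(-7)/(-100)) = -(3 - 2*(-7)*(-1/100)) = -(3 - 7/50) = -1*143/50 = -143/50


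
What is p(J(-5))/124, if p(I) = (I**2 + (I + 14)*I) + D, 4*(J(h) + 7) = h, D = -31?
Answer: -83/992 ≈ -0.083669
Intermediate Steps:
J(h) = -7 + h/4
p(I) = -31 + I**2 + I*(14 + I) (p(I) = (I**2 + (I + 14)*I) - 31 = (I**2 + (14 + I)*I) - 31 = (I**2 + I*(14 + I)) - 31 = -31 + I**2 + I*(14 + I))
p(J(-5))/124 = (-31 + 2*(-7 + (1/4)*(-5))**2 + 14*(-7 + (1/4)*(-5)))/124 = (-31 + 2*(-7 - 5/4)**2 + 14*(-7 - 5/4))*(1/124) = (-31 + 2*(-33/4)**2 + 14*(-33/4))*(1/124) = (-31 + 2*(1089/16) - 231/2)*(1/124) = (-31 + 1089/8 - 231/2)*(1/124) = -83/8*1/124 = -83/992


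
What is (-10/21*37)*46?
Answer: -17020/21 ≈ -810.48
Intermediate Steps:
(-10/21*37)*46 = (-10*1/21*37)*46 = -10/21*37*46 = -370/21*46 = -17020/21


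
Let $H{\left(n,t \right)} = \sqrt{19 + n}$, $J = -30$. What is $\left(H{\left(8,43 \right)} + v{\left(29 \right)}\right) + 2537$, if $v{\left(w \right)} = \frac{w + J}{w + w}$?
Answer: $\frac{147145}{58} + 3 \sqrt{3} \approx 2542.2$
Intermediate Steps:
$v{\left(w \right)} = \frac{-30 + w}{2 w}$ ($v{\left(w \right)} = \frac{w - 30}{w + w} = \frac{-30 + w}{2 w}$)
$\left(H{\left(8,43 \right)} + v{\left(29 \right)}\right) + 2537 = \left(\sqrt{19 + 8} + \frac{-30 + 29}{2 \cdot 29}\right) + 2537 = \left(\sqrt{27} + \frac{1}{2} \cdot \frac{1}{29} \left(-1\right)\right) + 2537 = \left(3 \sqrt{3} - \frac{1}{58}\right) + 2537 = \left(- \frac{1}{58} + 3 \sqrt{3}\right) + 2537 = \frac{147145}{58} + 3 \sqrt{3}$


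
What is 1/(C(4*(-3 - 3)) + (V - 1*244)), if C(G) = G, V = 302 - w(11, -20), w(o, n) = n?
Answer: 1/54 ≈ 0.018519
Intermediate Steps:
V = 322 (V = 302 - 1*(-20) = 302 + 20 = 322)
1/(C(4*(-3 - 3)) + (V - 1*244)) = 1/(4*(-3 - 3) + (322 - 1*244)) = 1/(4*(-6) + (322 - 244)) = 1/(-24 + 78) = 1/54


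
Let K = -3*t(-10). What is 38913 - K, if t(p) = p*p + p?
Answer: 39183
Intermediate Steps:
t(p) = p + p**2 (t(p) = p**2 + p = p + p**2)
K = -270 (K = -(-30)*(1 - 10) = -(-30)*(-9) = -3*90 = -270)
38913 - K = 38913 - 1*(-270) = 38913 + 270 = 39183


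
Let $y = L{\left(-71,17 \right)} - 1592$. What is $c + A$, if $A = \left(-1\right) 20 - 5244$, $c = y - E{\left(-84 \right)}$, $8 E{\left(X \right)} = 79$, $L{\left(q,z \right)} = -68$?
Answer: $- \frac{55471}{8} \approx -6933.9$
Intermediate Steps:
$E{\left(X \right)} = \frac{79}{8}$ ($E{\left(X \right)} = \frac{1}{8} \cdot 79 = \frac{79}{8}$)
$y = -1660$ ($y = -68 - 1592 = -1660$)
$c = - \frac{13359}{8}$ ($c = -1660 - \frac{79}{8} = - \frac{13359}{8} \approx -1669.9$)
$A = -5264$ ($A = -20 - 5244 = -5264$)
$c + A = - \frac{13359}{8} - 5264 = - \frac{55471}{8}$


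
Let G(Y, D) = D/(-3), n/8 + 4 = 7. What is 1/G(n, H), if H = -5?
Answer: ⅗ ≈ 0.60000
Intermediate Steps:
n = 24 (n = -32 + 8*7 = -32 + 56 = 24)
G(Y, D) = -D/3 (G(Y, D) = D*(-⅓) = -D/3)
1/G(n, H) = 1/(-⅓*(-5)) = 1/(5/3) = ⅗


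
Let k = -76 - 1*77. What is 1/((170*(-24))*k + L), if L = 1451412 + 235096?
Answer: 1/2310748 ≈ 4.3276e-7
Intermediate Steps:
L = 1686508
k = -153 (k = -76 - 77 = -153)
1/((170*(-24))*k + L) = 1/((170*(-24))*(-153) + 1686508) = 1/(-4080*(-153) + 1686508) = 1/(624240 + 1686508) = 1/2310748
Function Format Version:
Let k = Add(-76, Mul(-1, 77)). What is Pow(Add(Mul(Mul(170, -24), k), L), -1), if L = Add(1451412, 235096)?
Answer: Rational(1, 2310748) ≈ 4.3276e-7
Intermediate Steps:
L = 1686508
k = -153 (k = Add(-76, -77) = -153)
Pow(Add(Mul(Mul(170, -24), k), L), -1) = Pow(Add(Mul(Mul(170, -24), -153), 1686508), -1) = Pow(Add(Mul(-4080, -153), 1686508), -1) = Pow(Add(624240, 1686508), -1) = Pow(2310748, -1) = Rational(1, 2310748)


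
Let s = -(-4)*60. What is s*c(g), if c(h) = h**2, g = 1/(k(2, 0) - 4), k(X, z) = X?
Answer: 60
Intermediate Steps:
s = 240 (s = -1*(-240) = 240)
g = -1/2 (g = 1/(2 - 4) = 1/(-2) = -1/2 ≈ -0.50000)
s*c(g) = 240*(-1/2)**2 = 240*(1/4) = 60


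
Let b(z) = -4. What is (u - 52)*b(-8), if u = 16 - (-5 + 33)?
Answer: 256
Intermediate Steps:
u = -12 (u = 16 - 1*28 = 16 - 28 = -12)
(u - 52)*b(-8) = (-12 - 52)*(-4) = -64*(-4) = 256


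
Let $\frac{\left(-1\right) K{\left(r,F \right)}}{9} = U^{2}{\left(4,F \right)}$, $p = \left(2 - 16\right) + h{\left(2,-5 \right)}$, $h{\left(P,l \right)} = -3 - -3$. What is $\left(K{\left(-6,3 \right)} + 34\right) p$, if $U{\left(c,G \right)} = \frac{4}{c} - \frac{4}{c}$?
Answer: $-476$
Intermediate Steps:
$h{\left(P,l \right)} = 0$ ($h{\left(P,l \right)} = -3 + 3 = 0$)
$U{\left(c,G \right)} = 0$
$p = -14$ ($p = \left(2 - 16\right) + 0 = -14 + 0 = -14$)
$K{\left(r,F \right)} = 0$ ($K{\left(r,F \right)} = - 9 \cdot 0^{2} = \left(-9\right) 0 = 0$)
$\left(K{\left(-6,3 \right)} + 34\right) p = \left(0 + 34\right) \left(-14\right) = 34 \left(-14\right) = -476$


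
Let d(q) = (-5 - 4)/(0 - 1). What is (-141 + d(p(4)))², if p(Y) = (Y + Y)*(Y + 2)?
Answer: 17424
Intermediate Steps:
p(Y) = 2*Y*(2 + Y) (p(Y) = (2*Y)*(2 + Y) = 2*Y*(2 + Y))
d(q) = 9 (d(q) = -9/(-1) = -9*(-1) = 9)
(-141 + d(p(4)))² = (-141 + 9)² = (-132)² = 17424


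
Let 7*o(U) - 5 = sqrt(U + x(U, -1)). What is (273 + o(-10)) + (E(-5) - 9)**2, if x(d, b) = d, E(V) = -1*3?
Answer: 2924/7 + 2*I*sqrt(5)/7 ≈ 417.71 + 0.63888*I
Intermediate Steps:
E(V) = -3
o(U) = 5/7 + sqrt(2)*sqrt(U)/7 (o(U) = 5/7 + sqrt(U + U)/7 = 5/7 + sqrt(2*U)/7 = 5/7 + (sqrt(2)*sqrt(U))/7 = 5/7 + sqrt(2)*sqrt(U)/7)
(273 + o(-10)) + (E(-5) - 9)**2 = (273 + (5/7 + sqrt(2)*sqrt(-10)/7)) + (-3 - 9)**2 = (273 + (5/7 + sqrt(2)*(I*sqrt(10))/7)) + (-12)**2 = (273 + (5/7 + 2*I*sqrt(5)/7)) + 144 = (1916/7 + 2*I*sqrt(5)/7) + 144 = 2924/7 + 2*I*sqrt(5)/7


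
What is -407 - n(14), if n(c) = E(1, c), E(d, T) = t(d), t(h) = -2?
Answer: -405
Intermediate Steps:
E(d, T) = -2
n(c) = -2
-407 - n(14) = -407 - 1*(-2) = -407 + 2 = -405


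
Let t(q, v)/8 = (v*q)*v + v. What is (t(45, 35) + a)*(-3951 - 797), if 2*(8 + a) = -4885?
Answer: -2083562466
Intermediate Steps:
a = -4901/2 (a = -8 + (1/2)*(-4885) = -8 - 4885/2 = -4901/2 ≈ -2450.5)
t(q, v) = 8*v + 8*q*v**2 (t(q, v) = 8*((v*q)*v + v) = 8*((q*v)*v + v) = 8*(q*v**2 + v) = 8*(v + q*v**2) = 8*v + 8*q*v**2)
(t(45, 35) + a)*(-3951 - 797) = (8*35*(1 + 45*35) - 4901/2)*(-3951 - 797) = (8*35*(1 + 1575) - 4901/2)*(-4748) = (8*35*1576 - 4901/2)*(-4748) = (441280 - 4901/2)*(-4748) = (877659/2)*(-4748) = -2083562466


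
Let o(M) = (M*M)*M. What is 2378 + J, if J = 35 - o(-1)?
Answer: 2414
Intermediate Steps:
o(M) = M**3 (o(M) = M**2*M = M**3)
J = 36 (J = 35 - 1*(-1)**3 = 35 - 1*(-1) = 35 + 1 = 36)
2378 + J = 2378 + 36 = 2414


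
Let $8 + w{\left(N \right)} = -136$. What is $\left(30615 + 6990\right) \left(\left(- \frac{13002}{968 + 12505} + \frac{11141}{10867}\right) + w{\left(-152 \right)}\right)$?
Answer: $- \frac{88055814287525}{16267899} \approx -5.4129 \cdot 10^{6}$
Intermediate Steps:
$w{\left(N \right)} = -144$ ($w{\left(N \right)} = -8 - 136 = -144$)
$\left(30615 + 6990\right) \left(\left(- \frac{13002}{968 + 12505} + \frac{11141}{10867}\right) + w{\left(-152 \right)}\right) = \left(30615 + 6990\right) \left(\left(- \frac{13002}{968 + 12505} + \frac{11141}{10867}\right) - 144\right) = 37605 \left(\left(- \frac{13002}{13473} + 11141 \cdot \frac{1}{10867}\right) - 144\right) = 37605 \left(\left(\left(-13002\right) \frac{1}{13473} + \frac{11141}{10867}\right) - 144\right) = 37605 \left(\left(- \frac{4334}{4491} + \frac{11141}{10867}\right) - 144\right) = 37605 \left(\frac{2936653}{48803697} - 144\right) = 37605 \left(- \frac{7024795715}{48803697}\right) = - \frac{88055814287525}{16267899}$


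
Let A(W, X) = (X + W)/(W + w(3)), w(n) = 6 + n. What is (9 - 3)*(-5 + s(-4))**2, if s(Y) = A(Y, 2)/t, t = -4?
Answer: 7203/50 ≈ 144.06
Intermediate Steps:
A(W, X) = (W + X)/(9 + W) (A(W, X) = (X + W)/(W + (6 + 3)) = (W + X)/(W + 9) = (W + X)/(9 + W))
s(Y) = -(2 + Y)/(4*(9 + Y)) (s(Y) = ((Y + 2)/(9 + Y))/(-4) = ((2 + Y)/(9 + Y))*(-1/4) = -(2 + Y)/(4*(9 + Y)))
(9 - 3)*(-5 + s(-4))**2 = (9 - 3)*(-5 + (-2 - 1*(-4))/(4*(9 - 4)))**2 = 6*(-5 + (1/4)*(-2 + 4)/5)**2 = 6*(-5 + (1/4)*(1/5)*2)**2 = 6*(-5 + 1/10)**2 = 6*(-49/10)**2 = 6*(2401/100) = 7203/50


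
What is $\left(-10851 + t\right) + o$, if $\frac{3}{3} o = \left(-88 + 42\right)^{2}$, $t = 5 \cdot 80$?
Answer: $-8335$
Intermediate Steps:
$t = 400$
$o = 2116$ ($o = \left(-88 + 42\right)^{2} = \left(-46\right)^{2} = 2116$)
$\left(-10851 + t\right) + o = \left(-10851 + 400\right) + 2116 = -10451 + 2116 = -8335$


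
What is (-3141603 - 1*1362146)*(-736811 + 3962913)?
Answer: -14529553656398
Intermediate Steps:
(-3141603 - 1*1362146)*(-736811 + 3962913) = (-3141603 - 1362146)*3226102 = -4503749*3226102 = -14529553656398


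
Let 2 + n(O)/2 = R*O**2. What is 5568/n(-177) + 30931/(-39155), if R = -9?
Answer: -8830405073/11040261265 ≈ -0.79984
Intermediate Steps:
n(O) = -4 - 18*O**2 (n(O) = -4 + 2*(-9*O**2) = -4 - 18*O**2)
5568/n(-177) + 30931/(-39155) = 5568/(-4 - 18*(-177)**2) + 30931/(-39155) = 5568/(-4 - 18*31329) + 30931*(-1/39155) = 5568/(-4 - 563922) - 30931/39155 = 5568/(-563926) - 30931/39155 = 5568*(-1/563926) - 30931/39155 = -2784/281963 - 30931/39155 = -8830405073/11040261265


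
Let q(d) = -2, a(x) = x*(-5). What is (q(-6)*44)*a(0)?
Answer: 0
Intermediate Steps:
a(x) = -5*x
(q(-6)*44)*a(0) = (-2*44)*(-5*0) = -88*0 = 0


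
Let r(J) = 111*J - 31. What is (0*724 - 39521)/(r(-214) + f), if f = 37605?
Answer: -39521/13820 ≈ -2.8597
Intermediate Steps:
r(J) = -31 + 111*J
(0*724 - 39521)/(r(-214) + f) = (0*724 - 39521)/((-31 + 111*(-214)) + 37605) = (0 - 39521)/((-31 - 23754) + 37605) = -39521/(-23785 + 37605) = -39521/13820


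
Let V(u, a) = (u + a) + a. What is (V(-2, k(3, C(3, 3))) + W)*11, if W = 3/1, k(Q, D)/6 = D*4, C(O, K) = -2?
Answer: -1045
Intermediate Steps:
k(Q, D) = 24*D (k(Q, D) = 6*(D*4) = 6*(4*D) = 24*D)
V(u, a) = u + 2*a (V(u, a) = (a + u) + a = u + 2*a)
W = 3 (W = 3*1 = 3)
(V(-2, k(3, C(3, 3))) + W)*11 = ((-2 + 2*(24*(-2))) + 3)*11 = ((-2 + 2*(-48)) + 3)*11 = ((-2 - 96) + 3)*11 = (-98 + 3)*11 = -95*11 = -1045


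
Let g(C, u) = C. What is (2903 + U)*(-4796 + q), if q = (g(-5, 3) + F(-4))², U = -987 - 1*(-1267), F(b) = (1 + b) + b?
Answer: -14807316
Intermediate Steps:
F(b) = 1 + 2*b
U = 280 (U = -987 + 1267 = 280)
q = 144 (q = (-5 + (1 + 2*(-4)))² = (-5 + (1 - 8))² = (-5 - 7)² = (-12)² = 144)
(2903 + U)*(-4796 + q) = (2903 + 280)*(-4796 + 144) = 3183*(-4652) = -14807316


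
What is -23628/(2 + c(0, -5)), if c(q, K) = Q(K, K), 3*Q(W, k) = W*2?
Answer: 17721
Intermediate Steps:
Q(W, k) = 2*W/3 (Q(W, k) = (W*2)/3 = (2*W)/3 = 2*W/3)
c(q, K) = 2*K/3
-23628/(2 + c(0, -5)) = -23628/(2 + (⅔)*(-5)) = -23628/(2 - 10/3) = -23628/(-4/3) = -¾*(-23628) = 17721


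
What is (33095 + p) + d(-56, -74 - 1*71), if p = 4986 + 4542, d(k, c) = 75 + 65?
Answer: 42763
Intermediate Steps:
d(k, c) = 140
p = 9528
(33095 + p) + d(-56, -74 - 1*71) = (33095 + 9528) + 140 = 42623 + 140 = 42763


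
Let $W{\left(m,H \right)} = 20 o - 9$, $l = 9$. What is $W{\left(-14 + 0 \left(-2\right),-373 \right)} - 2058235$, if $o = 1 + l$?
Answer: $-2058044$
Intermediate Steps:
$o = 10$ ($o = 1 + 9 = 10$)
$W{\left(m,H \right)} = 191$ ($W{\left(m,H \right)} = 20 \cdot 10 - 9 = 200 - 9 = 191$)
$W{\left(-14 + 0 \left(-2\right),-373 \right)} - 2058235 = 191 - 2058235 = -2058044$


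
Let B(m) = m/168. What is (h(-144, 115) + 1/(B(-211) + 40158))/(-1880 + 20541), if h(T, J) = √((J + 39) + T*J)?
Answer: 168/125893320113 + I*√16406/18661 ≈ 1.3345e-9 + 0.0068638*I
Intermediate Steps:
B(m) = m/168 (B(m) = m*(1/168) = m/168)
h(T, J) = √(39 + J + J*T) (h(T, J) = √((39 + J) + J*T) = √(39 + J + J*T))
(h(-144, 115) + 1/(B(-211) + 40158))/(-1880 + 20541) = (√(39 + 115 + 115*(-144)) + 1/((1/168)*(-211) + 40158))/(-1880 + 20541) = (√(39 + 115 - 16560) + 1/(-211/168 + 40158))/18661 = (√(-16406) + 1/(6746333/168))*(1/18661) = (I*√16406 + 168/6746333)*(1/18661) = (168/6746333 + I*√16406)*(1/18661) = 168/125893320113 + I*√16406/18661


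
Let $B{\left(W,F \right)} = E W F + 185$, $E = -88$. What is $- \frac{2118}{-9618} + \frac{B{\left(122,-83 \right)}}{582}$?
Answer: $\frac{476305355}{310982} \approx 1531.6$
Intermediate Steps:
$B{\left(W,F \right)} = 185 - 88 F W$ ($B{\left(W,F \right)} = - 88 W F + 185 = - 88 F W + 185 = 185 - 88 F W$)
$- \frac{2118}{-9618} + \frac{B{\left(122,-83 \right)}}{582} = - \frac{2118}{-9618} + \frac{185 - \left(-7304\right) 122}{582} = \left(-2118\right) \left(- \frac{1}{9618}\right) + \left(185 + 891088\right) \frac{1}{582} = \frac{353}{1603} + 891273 \cdot \frac{1}{582} = \frac{353}{1603} + \frac{297091}{194} = \frac{476305355}{310982}$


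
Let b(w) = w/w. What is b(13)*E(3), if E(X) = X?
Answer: 3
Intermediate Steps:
b(w) = 1
b(13)*E(3) = 1*3 = 3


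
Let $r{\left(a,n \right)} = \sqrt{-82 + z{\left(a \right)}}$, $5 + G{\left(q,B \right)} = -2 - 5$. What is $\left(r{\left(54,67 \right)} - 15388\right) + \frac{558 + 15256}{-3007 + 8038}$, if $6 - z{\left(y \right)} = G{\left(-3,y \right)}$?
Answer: $- \frac{77401214}{5031} + 8 i \approx -15385.0 + 8.0 i$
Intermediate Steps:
$G{\left(q,B \right)} = -12$ ($G{\left(q,B \right)} = -5 - 7 = -12$)
$z{\left(y \right)} = 18$ ($z{\left(y \right)} = 6 - -12 = 6 + 12 = 18$)
$r{\left(a,n \right)} = 8 i$ ($r{\left(a,n \right)} = \sqrt{-82 + 18} = \sqrt{-64} = 8 i$)
$\left(r{\left(54,67 \right)} - 15388\right) + \frac{558 + 15256}{-3007 + 8038} = \left(8 i - 15388\right) + \frac{558 + 15256}{-3007 + 8038} = \left(-15388 + 8 i\right) + \frac{15814}{5031} = - \frac{77401214}{5031} + 8 i$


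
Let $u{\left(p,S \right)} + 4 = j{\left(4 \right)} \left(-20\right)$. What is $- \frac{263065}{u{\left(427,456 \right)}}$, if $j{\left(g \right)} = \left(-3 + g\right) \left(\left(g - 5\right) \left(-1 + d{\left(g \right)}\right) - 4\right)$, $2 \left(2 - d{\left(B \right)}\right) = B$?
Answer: $- \frac{263065}{56} \approx -4697.6$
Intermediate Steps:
$d{\left(B \right)} = 2 - \frac{B}{2}$
$j{\left(g \right)} = \left(-4 + \left(1 - \frac{g}{2}\right) \left(-5 + g\right)\right) \left(-3 + g\right)$ ($j{\left(g \right)} = \left(-3 + g\right) \left(\left(g - 5\right) \left(-1 - \left(-2 + \frac{g}{2}\right)\right) - 4\right) = \left(-3 + g\right) \left(\left(-5 + g\right) \left(1 - \frac{g}{2}\right) - 4\right) = \left(-3 + g\right) \left(\left(1 - \frac{g}{2}\right) \left(-5 + g\right) - 4\right) = \left(-3 + g\right) \left(-4 + \left(1 - \frac{g}{2}\right) \left(-5 + g\right)\right) = \left(-4 + \left(1 - \frac{g}{2}\right) \left(-5 + g\right)\right) \left(-3 + g\right)$)
$u{\left(p,S \right)} = 56$ ($u{\left(p,S \right)} = -4 + \left(27 + 5 \cdot 4^{2} - 78 - \frac{4^{3}}{2}\right) \left(-20\right) = -4 + \left(27 + 5 \cdot 16 - 78 - 32\right) \left(-20\right) = -4 + \left(27 + 80 - 78 - 32\right) \left(-20\right) = -4 - -60 = -4 + 60 = 56$)
$- \frac{263065}{u{\left(427,456 \right)}} = - \frac{263065}{56}$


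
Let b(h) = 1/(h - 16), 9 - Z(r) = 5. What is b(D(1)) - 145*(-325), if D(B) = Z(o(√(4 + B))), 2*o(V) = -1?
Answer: 565499/12 ≈ 47125.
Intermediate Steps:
o(V) = -½ (o(V) = (½)*(-1) = -½)
Z(r) = 4 (Z(r) = 9 - 1*5 = 9 - 5 = 4)
D(B) = 4
b(h) = 1/(-16 + h)
b(D(1)) - 145*(-325) = 1/(-16 + 4) - 145*(-325) = 1/(-12) + 47125 = -1/12 + 47125 = 565499/12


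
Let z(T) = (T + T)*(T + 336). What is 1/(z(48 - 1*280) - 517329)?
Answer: -1/565585 ≈ -1.7681e-6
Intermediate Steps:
z(T) = 2*T*(336 + T) (z(T) = (2*T)*(336 + T) = 2*T*(336 + T))
1/(z(48 - 1*280) - 517329) = 1/(2*(48 - 1*280)*(336 + (48 - 1*280)) - 517329) = 1/(2*(48 - 280)*(336 + (48 - 280)) - 517329) = 1/(2*(-232)*(336 - 232) - 517329) = 1/(2*(-232)*104 - 517329) = 1/(-48256 - 517329) = 1/(-565585) = -1/565585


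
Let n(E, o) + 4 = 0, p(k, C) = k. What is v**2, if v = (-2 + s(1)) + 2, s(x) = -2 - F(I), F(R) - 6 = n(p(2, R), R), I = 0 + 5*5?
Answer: 16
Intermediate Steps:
I = 25 (I = 0 + 25 = 25)
n(E, o) = -4 (n(E, o) = -4 + 0 = -4)
F(R) = 2 (F(R) = 6 - 4 = 2)
s(x) = -4 (s(x) = -2 - 1*2 = -2 - 2 = -4)
v = -4 (v = (-2 - 4) + 2 = -6 + 2 = -4)
v**2 = (-4)**2 = 16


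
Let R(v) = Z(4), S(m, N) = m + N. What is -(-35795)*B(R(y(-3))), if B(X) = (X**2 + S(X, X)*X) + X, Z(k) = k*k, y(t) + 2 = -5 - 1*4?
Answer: 28063280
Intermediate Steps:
y(t) = -11 (y(t) = -2 + (-5 - 1*4) = -2 + (-5 - 4) = -2 - 9 = -11)
S(m, N) = N + m
Z(k) = k**2
R(v) = 16 (R(v) = 4**2 = 16)
B(X) = X + 3*X**2 (B(X) = (X**2 + (X + X)*X) + X = (X**2 + (2*X)*X) + X = (X**2 + 2*X**2) + X = 3*X**2 + X = X + 3*X**2)
-(-35795)*B(R(y(-3))) = -(-35795)*16*(1 + 3*16) = -(-35795)*16*(1 + 48) = -(-35795)*16*49 = -(-35795)*784 = -1*(-28063280) = 28063280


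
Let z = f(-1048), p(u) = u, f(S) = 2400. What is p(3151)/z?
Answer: 3151/2400 ≈ 1.3129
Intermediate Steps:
z = 2400
p(3151)/z = 3151/2400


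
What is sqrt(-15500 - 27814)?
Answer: I*sqrt(43314) ≈ 208.12*I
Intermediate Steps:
sqrt(-15500 - 27814) = sqrt(-43314) = I*sqrt(43314)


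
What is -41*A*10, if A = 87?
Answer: -35670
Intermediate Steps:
-41*A*10 = -41*87*10 = -3567*10 = -35670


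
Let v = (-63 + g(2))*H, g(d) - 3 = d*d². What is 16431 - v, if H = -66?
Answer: 12999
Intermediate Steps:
g(d) = 3 + d³ (g(d) = 3 + d*d² = 3 + d³)
v = 3432 (v = (-63 + (3 + 2³))*(-66) = (-63 + (3 + 8))*(-66) = (-63 + 11)*(-66) = -52*(-66) = 3432)
16431 - v = 16431 - 1*3432 = 16431 - 3432 = 12999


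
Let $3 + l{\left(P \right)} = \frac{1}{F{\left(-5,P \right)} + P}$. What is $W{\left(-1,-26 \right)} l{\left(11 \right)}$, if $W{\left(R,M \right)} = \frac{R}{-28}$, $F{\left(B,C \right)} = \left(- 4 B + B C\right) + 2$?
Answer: $- \frac{67}{616} \approx -0.10877$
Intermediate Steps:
$F{\left(B,C \right)} = 2 - 4 B + B C$
$W{\left(R,M \right)} = - \frac{R}{28}$ ($W{\left(R,M \right)} = R \left(- \frac{1}{28}\right) = - \frac{R}{28}$)
$l{\left(P \right)} = -3 + \frac{1}{22 - 4 P}$ ($l{\left(P \right)} = -3 + \frac{1}{\left(2 - -20 - 5 P\right) + P} = -3 + \frac{1}{\left(2 + 20 - 5 P\right) + P} = -3 + \frac{1}{\left(22 - 5 P\right) + P} = -3 + \frac{1}{22 - 4 P}$)
$W{\left(-1,-26 \right)} l{\left(11 \right)} = \left(- \frac{1}{28}\right) \left(-1\right) \frac{65 - 132}{2 \left(-11 + 2 \cdot 11\right)} = \frac{\frac{1}{2} \frac{1}{-11 + 22} \left(65 - 132\right)}{28} = \frac{\frac{1}{2} \cdot \frac{1}{11} \left(-67\right)}{28} = \frac{1}{28} \left(- \frac{67}{22}\right) = - \frac{67}{616}$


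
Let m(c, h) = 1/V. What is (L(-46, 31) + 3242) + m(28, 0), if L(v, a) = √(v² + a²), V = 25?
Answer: 81051/25 + √3077 ≈ 3297.5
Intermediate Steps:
m(c, h) = 1/25
L(v, a) = √(a² + v²)
(L(-46, 31) + 3242) + m(28, 0) = (√(31² + (-46)²) + 3242) + 1/25 = (√(961 + 2116) + 3242) + 1/25 = (√3077 + 3242) + 1/25 = (3242 + √3077) + 1/25 = 81051/25 + √3077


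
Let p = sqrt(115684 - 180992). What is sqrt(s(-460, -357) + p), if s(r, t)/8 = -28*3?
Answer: sqrt(-672 + 2*I*sqrt(16327)) ≈ 4.8452 + 26.372*I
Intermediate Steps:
s(r, t) = -672 (s(r, t) = 8*(-28*3) = 8*(-84) = -672)
p = 2*I*sqrt(16327) (p = sqrt(-65308) = 2*I*sqrt(16327) ≈ 255.55*I)
sqrt(s(-460, -357) + p) = sqrt(-672 + 2*I*sqrt(16327))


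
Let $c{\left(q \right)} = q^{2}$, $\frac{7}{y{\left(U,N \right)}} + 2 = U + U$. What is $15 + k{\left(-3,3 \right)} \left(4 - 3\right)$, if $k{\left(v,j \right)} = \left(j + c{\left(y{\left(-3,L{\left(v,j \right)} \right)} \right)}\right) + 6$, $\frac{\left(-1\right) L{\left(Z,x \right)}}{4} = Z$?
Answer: $\frac{1585}{64} \approx 24.766$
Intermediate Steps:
$L{\left(Z,x \right)} = - 4 Z$
$y{\left(U,N \right)} = \frac{7}{-2 + 2 U}$ ($y{\left(U,N \right)} = \frac{7}{-2 + \left(U + U\right)} = \frac{7}{-2 + 2 U}$)
$k{\left(v,j \right)} = \frac{433}{64} + j$ ($k{\left(v,j \right)} = \left(j + \left(\frac{7}{2 \left(-1 - 3\right)}\right)^{2}\right) + 6 = \left(j + \left(\frac{7}{2 \left(-4\right)}\right)^{2}\right) + 6 = \left(j + \left(\frac{7}{2} \left(- \frac{1}{4}\right)\right)^{2}\right) + 6 = \left(j + \left(- \frac{7}{8}\right)^{2}\right) + 6 = \left(j + \frac{49}{64}\right) + 6 = \left(\frac{49}{64} + j\right) + 6 = \frac{433}{64} + j$)
$15 + k{\left(-3,3 \right)} \left(4 - 3\right) = 15 + \left(\frac{433}{64} + 3\right) \left(4 - 3\right) = 15 + \frac{625}{64} \cdot 1 = 15 + \frac{625}{64} = \frac{1585}{64}$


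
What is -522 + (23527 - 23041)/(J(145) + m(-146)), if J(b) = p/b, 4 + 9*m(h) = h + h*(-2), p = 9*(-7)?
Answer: -9817776/20023 ≈ -490.32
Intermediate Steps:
p = -63
m(h) = -4/9 - h/9 (m(h) = -4/9 + (h + h*(-2))/9 = -4/9 + (h - 2*h)/9 = -4/9 + (-h)/9 = -4/9 - h/9)
J(b) = -63/b
-522 + (23527 - 23041)/(J(145) + m(-146)) = -522 + (23527 - 23041)/(-63/145 + (-4/9 - 1/9*(-146))) = -522 + 486/(-63*1/145 + (-4/9 + 146/9)) = -522 + 486/(-63/145 + 142/9) = -522 + 486/(20023/1305) = -522 + 486*(1305/20023) = -522 + 634230/20023 = -9817776/20023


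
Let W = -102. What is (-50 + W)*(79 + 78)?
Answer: -23864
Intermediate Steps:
(-50 + W)*(79 + 78) = (-50 - 102)*(79 + 78) = -152*157 = -23864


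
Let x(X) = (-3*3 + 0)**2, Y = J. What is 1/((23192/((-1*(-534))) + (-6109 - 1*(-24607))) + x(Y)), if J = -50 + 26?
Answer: 267/4972189 ≈ 5.3699e-5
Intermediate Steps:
J = -24
Y = -24
x(X) = 81 (x(X) = (-9 + 0)**2 = (-9)**2 = 81)
1/((23192/((-1*(-534))) + (-6109 - 1*(-24607))) + x(Y)) = 1/((23192/((-1*(-534))) + (-6109 - 1*(-24607))) + 81) = 1/((23192/534 + (-6109 + 24607)) + 81) = 1/((23192*(1/534) + 18498) + 81) = 1/((11596/267 + 18498) + 81) = 1/(4950562/267 + 81) = 1/(4972189/267) = 267/4972189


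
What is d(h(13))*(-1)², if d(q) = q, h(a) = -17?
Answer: -17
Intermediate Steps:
d(h(13))*(-1)² = -17*(-1)² = -17*1 = -17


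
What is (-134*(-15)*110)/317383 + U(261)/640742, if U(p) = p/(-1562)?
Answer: 1828805131797/2625200707492 ≈ 0.69663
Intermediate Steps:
U(p) = -p/1562 (U(p) = p*(-1/1562) = -p/1562)
(-134*(-15)*110)/317383 + U(261)/640742 = (-134*(-15)*110)/317383 - 1/1562*261/640742 = (2010*110)*(1/317383) - 261/1562*1/640742 = 221100*(1/317383) - 261/1000839004 = 20100/28853 - 261/1000839004 = 1828805131797/2625200707492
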